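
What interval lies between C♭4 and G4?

Counting letters C–D–E–F–G gives a fifth.
Cb→G = 8 semitones, 1 wider than the perfect fifth (7), so augmented.

augmented fifth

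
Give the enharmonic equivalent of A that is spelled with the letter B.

Plain B sits 2 semitones above A, so on the letter B the same pitch needs a double flat: Bbb.

Bbb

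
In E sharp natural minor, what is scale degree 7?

D#

Degree 7 takes the letter 6 steps above E, which is D.
In natural minor, degree 7 sits 10 semitones above the tonic. E# + 10 semitones is pitch class 3, spelled on D as D#.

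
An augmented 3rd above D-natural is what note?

D up a major third is F#, so the target letter is F.
From D, an augmented third is 5 semitones up: F##.

F##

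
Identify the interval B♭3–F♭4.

Counting letters B–C–D–E–F gives a fifth.
Bb→Fb = 6 semitones, 1 narrower than the perfect fifth (7), so diminished.

diminished fifth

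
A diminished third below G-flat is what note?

E

G down a major third is Eb, so the target letter is E.
From Gb, a diminished third is 2 semitones down: E.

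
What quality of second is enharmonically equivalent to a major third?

doubly augmented

A major third spans 4 semitones.
A second spanning 4 semitones is doubly augmented (the major second is 2).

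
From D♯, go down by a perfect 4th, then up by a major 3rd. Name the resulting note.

C##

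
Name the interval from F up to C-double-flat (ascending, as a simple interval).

Counting letters F–G–A–B–C gives a fifth.
F→Cbb = 5 semitones, 2 narrower than the perfect fifth (7), so doubly diminished.

doubly diminished fifth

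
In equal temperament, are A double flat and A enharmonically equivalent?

Two spellings are enharmonically equivalent only if they share a pitch class.
Here Abb → 7, A → 9; 7 ≠ 9, so they are not.

No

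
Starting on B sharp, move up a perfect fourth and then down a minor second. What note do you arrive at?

D##

A perfect fourth up from B# is E# (letter E, 5 semitones up).
A minor second down from E# is D## (letter D, 1 semitone down).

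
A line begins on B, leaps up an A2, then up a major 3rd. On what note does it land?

E##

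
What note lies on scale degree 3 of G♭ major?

Bb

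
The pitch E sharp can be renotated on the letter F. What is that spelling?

Plain F sits at the same pitch as E#, so on the letter F the same pitch needs a natural: F.

F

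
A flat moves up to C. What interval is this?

The letter names run A→C, a span of 2 letter steps, so the interval is some kind of third.
Ab to C is 4 semitones. A major third is 4, so 4 makes it major.

major third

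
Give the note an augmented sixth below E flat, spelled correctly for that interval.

Gbb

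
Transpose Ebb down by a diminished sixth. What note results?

E down a major sixth is G, so the target letter is G.
From Ebb, a diminished sixth is 7 semitones down: G.

G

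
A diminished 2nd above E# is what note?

A second above E lands on the letter F.
A diminished second spans 0 semitones, so E# moves to pitch class 5. On the letter F that is F.

F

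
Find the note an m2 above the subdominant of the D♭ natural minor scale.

Abb

The subdominant of Db natural minor is Gb.
A minor second (1 semitone) above Gb lands on the letter A, giving Abb.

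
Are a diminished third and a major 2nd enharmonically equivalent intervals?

Yes

A diminished third spans 2 semitones; a major second spans 2.
They are enharmonically equivalent.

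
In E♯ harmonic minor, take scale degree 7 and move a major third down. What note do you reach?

B#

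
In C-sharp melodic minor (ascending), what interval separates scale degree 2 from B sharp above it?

Scale degree 2 of C# melodic minor (ascending) is D#.
D# up to B#: letters D→B make it a sixth; 9 semitones makes it major.

major sixth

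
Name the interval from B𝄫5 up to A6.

augmented seventh

The letter names run B→A, a span of 6 letter steps, so the interval is some kind of seventh.
Bbb to A is 12 semitones. A major seventh is 11, so 12 makes it augmented.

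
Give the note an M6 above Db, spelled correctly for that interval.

Bb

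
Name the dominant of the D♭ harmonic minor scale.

Ab

The Db harmonic minor scale runs Db Eb Fb Gb Ab Bbb C.
Degree 5 is Ab.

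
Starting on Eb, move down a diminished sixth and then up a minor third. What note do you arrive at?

A diminished sixth down from Eb is G# (letter G, 7 semitones down).
A minor third up from G# is B (letter B, 3 semitones up).

B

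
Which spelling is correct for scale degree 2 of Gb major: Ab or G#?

Ab

Each scale degree takes a distinct letter name. Degree 2 of a scale on G must use the letter A.
Ab and G# are enharmonically the same pitch, but only Ab uses the letter A, so it is the correct spelling here.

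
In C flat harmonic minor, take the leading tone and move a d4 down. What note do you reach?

F#

The leading tone of Cb harmonic minor is Bb.
A diminished fourth (4 semitones) below Bb lands on the letter F, giving F#.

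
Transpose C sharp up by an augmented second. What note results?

C up a major second is D, so the target letter is D.
From C#, an augmented second is 3 semitones up: D##.

D##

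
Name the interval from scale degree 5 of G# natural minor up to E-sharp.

Scale degree 5 of G# natural minor is D#.
D# up to E#: letters D→E make it a second; 2 semitones makes it major.

major second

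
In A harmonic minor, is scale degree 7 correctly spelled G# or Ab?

G#

Each scale degree takes a distinct letter name. Degree 7 of a scale on A must use the letter G.
G# and Ab are enharmonically the same pitch, but only G# uses the letter G, so it is the correct spelling here.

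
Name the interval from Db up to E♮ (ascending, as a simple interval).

augmented second

The letter names run D→E, a span of 1 letter step, so the interval is some kind of second.
Db to E is 3 semitones. A major second is 2, so 3 makes it augmented.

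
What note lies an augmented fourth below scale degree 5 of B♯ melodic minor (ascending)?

C#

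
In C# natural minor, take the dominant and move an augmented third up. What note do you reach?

The dominant of C# natural minor is G#.
An augmented third (5 semitones) above G# lands on the letter B, giving B##.

B##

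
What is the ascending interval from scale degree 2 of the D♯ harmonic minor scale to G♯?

minor third

Scale degree 2 of D# harmonic minor is E#.
E# up to G#: letters E→G make it a third; 3 semitones makes it minor.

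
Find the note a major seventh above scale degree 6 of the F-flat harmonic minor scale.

Cb

Scale degree 6 of Fb harmonic minor is Dbb.
A major seventh (11 semitones) above Dbb lands on the letter C, giving Cb.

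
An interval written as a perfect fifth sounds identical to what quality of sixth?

diminished

A perfect fifth spans 7 semitones.
A sixth spanning 7 semitones is diminished (the major sixth is 9).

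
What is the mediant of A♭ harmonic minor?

Cb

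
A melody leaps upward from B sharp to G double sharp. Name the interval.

Counting letters B–C–D–E–F–G gives a sixth.
B#→G## = 9 semitones, exactly the major sixth.

major sixth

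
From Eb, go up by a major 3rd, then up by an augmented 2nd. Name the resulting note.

A#

A major third up from Eb is G (letter G, 4 semitones up).
An augmented second up from G is A# (letter A, 3 semitones up).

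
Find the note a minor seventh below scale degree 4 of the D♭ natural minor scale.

Scale degree 4 of Db natural minor is Gb.
A minor seventh (10 semitones) below Gb lands on the letter A, giving Ab.

Ab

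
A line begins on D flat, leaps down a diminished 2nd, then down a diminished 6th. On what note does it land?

A diminished second down from Db is C# (letter C, 0 semitones down).
A diminished sixth down from C# is E## (letter E, 7 semitones down).

E##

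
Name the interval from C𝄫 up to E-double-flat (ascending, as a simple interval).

Counting letters C–D–E gives a third.
Cbb→Ebb = 4 semitones, exactly the major third.

major third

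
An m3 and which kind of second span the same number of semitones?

A minor third spans 3 semitones.
A second spanning 3 semitones is augmented (the major second is 2).

augmented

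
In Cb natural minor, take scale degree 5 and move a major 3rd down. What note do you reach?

Ebb

Scale degree 5 of Cb natural minor is Gb.
A major third (4 semitones) below Gb lands on the letter E, giving Ebb.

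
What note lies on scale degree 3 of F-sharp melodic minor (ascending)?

Degree 3 takes the letter 2 steps above F, which is A.
In melodic minor (ascending), degree 3 sits 3 semitones above the tonic. F# + 3 semitones is pitch class 9, spelled on A as A.

A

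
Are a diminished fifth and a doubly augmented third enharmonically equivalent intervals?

A diminished fifth spans 6 semitones; a doubly augmented third spans 6.
They are enharmonically equivalent.

Yes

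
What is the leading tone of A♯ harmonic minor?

G##

The A# harmonic minor scale runs A# B# C# D# E# F# G##.
Degree 7 is G##.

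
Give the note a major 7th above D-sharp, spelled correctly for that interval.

A seventh above D lands on the letter C.
A major seventh spans 11 semitones, so D# moves to pitch class 2. On the letter C that is C##.

C##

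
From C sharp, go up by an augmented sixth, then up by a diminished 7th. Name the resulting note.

G#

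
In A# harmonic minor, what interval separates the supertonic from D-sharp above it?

minor third

The supertonic of A# harmonic minor is B#.
B# up to D#: letters B→D make it a third; 3 semitones makes it minor.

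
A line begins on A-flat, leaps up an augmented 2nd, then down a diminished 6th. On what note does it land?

D##

An augmented second up from Ab is B (letter B, 3 semitones up).
A diminished sixth down from B is D## (letter D, 7 semitones down).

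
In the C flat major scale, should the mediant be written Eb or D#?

Eb

Each scale degree takes a distinct letter name. Degree 3 of a scale on C must use the letter E.
Eb and D# are enharmonically the same pitch, but only Eb uses the letter E, so it is the correct spelling here.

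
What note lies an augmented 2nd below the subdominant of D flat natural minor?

The subdominant of Db natural minor is Gb.
An augmented second (3 semitones) below Gb lands on the letter F, giving Fbb.

Fbb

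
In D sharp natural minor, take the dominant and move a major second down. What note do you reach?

G#

The dominant of D# natural minor is A#.
A major second (2 semitones) below A# lands on the letter G, giving G#.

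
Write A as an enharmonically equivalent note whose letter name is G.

G##

A is pitch class 9. The letter G alone is pitch class 7.
To reach pitch class 9 from G requires an offset of +2 semitones, i.e. double sharp: G##.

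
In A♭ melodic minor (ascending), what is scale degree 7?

Degree 7 takes the letter 6 steps above A, which is G.
In melodic minor (ascending), degree 7 sits 11 semitones above the tonic. Ab + 11 semitones is pitch class 7, spelled on G as G.

G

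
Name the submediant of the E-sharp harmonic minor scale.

C#

The E# harmonic minor scale runs E# F## G# A# B# C# D##.
Degree 6 is C#.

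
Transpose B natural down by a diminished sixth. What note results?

D##

A sixth below B lands on the letter D.
A diminished sixth spans 7 semitones, so B moves to pitch class 4. On the letter D that is D##.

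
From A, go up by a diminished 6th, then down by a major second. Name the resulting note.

Ebb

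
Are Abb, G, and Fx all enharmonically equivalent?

Yes

Abb is pitch class 7; G is pitch class 7; F## is pitch class 7.
All spellings map to pitch class 7, so they are enharmonically equivalent.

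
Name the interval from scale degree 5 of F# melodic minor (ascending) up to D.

minor second

Scale degree 5 of F# melodic minor (ascending) is C#.
C# up to D: letters C→D make it a second; 1 semitone makes it minor.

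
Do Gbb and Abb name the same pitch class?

No

Gbb is pitch class 5; Abb is pitch class 7.
The pitch classes differ (5 vs. 7), so they are not enharmonic equivalents.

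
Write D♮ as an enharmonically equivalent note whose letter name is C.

C##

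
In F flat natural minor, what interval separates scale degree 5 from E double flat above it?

Scale degree 5 of Fb natural minor is Cb.
Cb up to Ebb: letters C→E make it a third; 3 semitones makes it minor.

minor third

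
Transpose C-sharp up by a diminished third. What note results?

Eb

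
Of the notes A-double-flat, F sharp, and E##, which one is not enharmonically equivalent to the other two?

In 12-tone equal temperament, enharmonic equivalents share a pitch class. Abb is pitch class 7; F# is pitch class 6; E## is pitch class 6.
F# and E## share pitch class 6, while Abb is pitch class 7.

Abb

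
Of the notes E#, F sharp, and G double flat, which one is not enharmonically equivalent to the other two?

In 12-tone equal temperament, enharmonic equivalents share a pitch class. E# is pitch class 5; F# is pitch class 6; Gbb is pitch class 5.
E# and Gbb share pitch class 5, while F# is pitch class 6.

F#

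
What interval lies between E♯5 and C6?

diminished sixth

Counting letters E–F–G–A–B–C gives a sixth.
E#→C = 7 semitones, 2 narrower than the major sixth (9), so diminished.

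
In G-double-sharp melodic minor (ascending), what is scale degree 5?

D##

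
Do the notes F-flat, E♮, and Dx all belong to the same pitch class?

Fb = pitch class 4 and E = pitch class 4 and D## = pitch class 4 — the same pitch class, so they are enharmonic equivalents.

Yes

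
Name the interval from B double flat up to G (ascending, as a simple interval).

The letter names run B→G, a span of 5 letter steps, so the interval is some kind of sixth.
Bbb to G is 10 semitones. A major sixth is 9, so 10 makes it augmented.

augmented sixth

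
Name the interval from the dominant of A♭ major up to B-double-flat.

diminished fifth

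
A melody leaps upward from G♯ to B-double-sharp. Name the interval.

augmented third

The letter names run G→B, a span of 2 letter steps, so the interval is some kind of third.
G# to B## is 5 semitones. A major third is 4, so 5 makes it augmented.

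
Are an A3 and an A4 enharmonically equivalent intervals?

No

An augmented third spans 5 semitones; an augmented fourth spans 6.
The spans differ, so they are not enharmonic equivalents.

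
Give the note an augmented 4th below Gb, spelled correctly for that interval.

Dbb

A fourth below G lands on the letter D.
An augmented fourth spans 6 semitones, so Gb moves to pitch class 0. On the letter D that is Dbb.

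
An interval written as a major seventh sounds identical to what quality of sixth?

doubly augmented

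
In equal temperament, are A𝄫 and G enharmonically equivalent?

Yes

Abb is pitch class 7; G is pitch class 7.
All spellings map to pitch class 7, so they are enharmonically equivalent.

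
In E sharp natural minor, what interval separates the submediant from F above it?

The submediant of E# natural minor is C#.
C# up to F: letters C→F make it a fourth; 4 semitones makes it diminished.

diminished fourth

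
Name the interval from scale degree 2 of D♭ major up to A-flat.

perfect fourth

Scale degree 2 of Db major is Eb.
Eb up to Ab: letters E→A make it a fourth; 5 semitones makes it perfect.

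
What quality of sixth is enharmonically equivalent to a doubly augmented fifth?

A doubly augmented fifth spans 9 semitones.
A sixth spanning 9 semitones is major (the major sixth is 9).

major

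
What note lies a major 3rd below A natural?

A third below A lands on the letter F.
A major third spans 4 semitones, so A moves to pitch class 5. On the letter F that is F.

F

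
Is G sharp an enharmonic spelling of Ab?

G# is pitch class 8; Ab is pitch class 8.
All spellings map to pitch class 8, so they are enharmonically equivalent.

Yes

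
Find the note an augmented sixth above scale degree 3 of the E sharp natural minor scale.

E##

Scale degree 3 of E# natural minor is G#.
An augmented sixth (10 semitones) above G# lands on the letter E, giving E##.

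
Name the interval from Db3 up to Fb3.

The letter names run D→F, a span of 2 letter steps, so the interval is some kind of third.
Db to Fb is 3 semitones. A major third is 4, so 3 makes it minor.

minor third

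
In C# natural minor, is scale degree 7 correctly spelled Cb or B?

Each scale degree takes a distinct letter name. Degree 7 of a scale on C must use the letter B.
B and Cb are enharmonically the same pitch, but only B uses the letter B, so it is the correct spelling here.

B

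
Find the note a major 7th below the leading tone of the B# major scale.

B#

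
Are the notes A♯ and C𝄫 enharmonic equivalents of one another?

Yes

A# is pitch class 10; Cbb is pitch class 10.
All spellings map to pitch class 10, so they are enharmonically equivalent.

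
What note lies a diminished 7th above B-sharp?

A seventh above B lands on the letter A.
A diminished seventh spans 9 semitones, so B# moves to pitch class 9. On the letter A that is A.

A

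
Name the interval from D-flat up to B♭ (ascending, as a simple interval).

major sixth

Counting letters D–E–F–G–A–B gives a sixth.
Db→Bb = 9 semitones, exactly the major sixth.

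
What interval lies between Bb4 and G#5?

The letter names run B→G, a span of 5 letter steps, so the interval is some kind of sixth.
Bb to G# is 10 semitones. A major sixth is 9, so 10 makes it augmented.

augmented sixth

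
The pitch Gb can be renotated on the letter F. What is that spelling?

F#

Plain F sits 1 semitone below Gb, so on the letter F the same pitch needs a sharp: F#.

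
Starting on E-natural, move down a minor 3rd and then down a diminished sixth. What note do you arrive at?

A minor third down from E is C# (letter C, 3 semitones down).
A diminished sixth down from C# is E## (letter E, 7 semitones down).

E##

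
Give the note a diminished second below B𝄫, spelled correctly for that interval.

B down a major second is A, so the target letter is A.
From Bbb, a diminished second is 0 semitones down: A.

A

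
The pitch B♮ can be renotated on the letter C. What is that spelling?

B is pitch class 11. The letter C alone is pitch class 0.
To reach pitch class 11 from C requires an offset of -1 semitone, i.e. flat: Cb.

Cb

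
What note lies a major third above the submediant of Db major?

D

The submediant of Db major is Bb.
A major third (4 semitones) above Bb lands on the letter D, giving D.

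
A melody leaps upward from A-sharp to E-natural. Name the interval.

Counting letters A–B–C–D–E gives a fifth.
A#→E = 6 semitones, 1 narrower than the perfect fifth (7), so diminished.

diminished fifth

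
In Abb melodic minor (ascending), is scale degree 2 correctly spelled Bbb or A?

Each scale degree takes a distinct letter name. Degree 2 of a scale on A must use the letter B.
Bbb and A are enharmonically the same pitch, but only Bbb uses the letter B, so it is the correct spelling here.

Bbb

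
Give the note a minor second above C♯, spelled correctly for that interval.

D

A second above C lands on the letter D.
A minor second spans 1 semitone, so C# moves to pitch class 2. On the letter D that is D.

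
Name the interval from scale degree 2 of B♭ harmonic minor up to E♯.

Scale degree 2 of Bb harmonic minor is C.
C up to E#: letters C→E make it a third; 5 semitones makes it augmented.

augmented third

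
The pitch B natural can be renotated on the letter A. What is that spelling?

Plain A sits 2 semitones below B, so on the letter A the same pitch needs a double sharp: A##.

A##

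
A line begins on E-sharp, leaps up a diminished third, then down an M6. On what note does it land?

A diminished third up from E# is G (letter G, 2 semitones up).
A major sixth down from G is Bb (letter B, 9 semitones down).

Bb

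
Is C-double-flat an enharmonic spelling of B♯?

Two spellings are enharmonically equivalent only if they share a pitch class.
Here Cbb → 10, B# → 0; 0 ≠ 10, so they are not.

No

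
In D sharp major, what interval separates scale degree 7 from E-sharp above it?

minor third

Scale degree 7 of D# major is C##.
C## up to E#: letters C→E make it a third; 3 semitones makes it minor.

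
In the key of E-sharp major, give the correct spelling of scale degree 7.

D##

Degree 7 takes the letter 6 steps above E, which is D.
In major, degree 7 sits 11 semitones above the tonic. E# + 11 semitones is pitch class 4, spelled on D as D##.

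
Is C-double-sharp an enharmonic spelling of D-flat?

Two spellings are enharmonically equivalent only if they share a pitch class.
Here C## → 2, Db → 1; 1 ≠ 2, so they are not.

No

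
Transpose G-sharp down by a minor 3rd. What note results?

E#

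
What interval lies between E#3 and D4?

The letter names run E→D, a span of 6 letter steps, so the interval is some kind of seventh.
E# to D is 9 semitones. A major seventh is 11, so 9 makes it diminished.

diminished seventh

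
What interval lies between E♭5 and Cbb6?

The letter names run E→C, a span of 5 letter steps, so the interval is some kind of sixth.
Eb to Cbb is 7 semitones. A major sixth is 9, so 7 makes it diminished.

diminished sixth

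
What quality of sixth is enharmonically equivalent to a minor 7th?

A minor seventh spans 10 semitones.
A sixth spanning 10 semitones is augmented (the major sixth is 9).

augmented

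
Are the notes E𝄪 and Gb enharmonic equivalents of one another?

E## = pitch class 6 and Gb = pitch class 6 — the same pitch class, so they are enharmonic equivalents.

Yes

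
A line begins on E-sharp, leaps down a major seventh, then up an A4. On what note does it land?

B#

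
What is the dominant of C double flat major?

The Cbb major scale runs Cbb Dbb Ebb Fbb Gbb Abb Bbb.
Degree 5 is Gbb.

Gbb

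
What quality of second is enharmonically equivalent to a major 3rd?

A major third spans 4 semitones.
A second spanning 4 semitones is doubly augmented (the major second is 2).

doubly augmented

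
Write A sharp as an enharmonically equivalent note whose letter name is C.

Cbb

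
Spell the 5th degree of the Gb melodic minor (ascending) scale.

Db

Degree 5 takes the letter 4 steps above G, which is D.
In melodic minor (ascending), degree 5 sits 7 semitones above the tonic. Gb + 7 semitones is pitch class 1, spelled on D as Db.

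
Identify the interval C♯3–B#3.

Counting letters C–D–E–F–G–A–B gives a seventh.
C#→B# = 11 semitones, exactly the major seventh.

major seventh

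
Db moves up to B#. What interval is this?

The letter names run D→B, a span of 5 letter steps, so the interval is some kind of sixth.
Db to B# is 11 semitones. A major sixth is 9, so 11 makes it doubly augmented.

doubly augmented sixth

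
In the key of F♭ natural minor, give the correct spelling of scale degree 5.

Cb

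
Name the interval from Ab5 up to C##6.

doubly augmented third

The letter names run A→C, a span of 2 letter steps, so the interval is some kind of third.
Ab to C## is 6 semitones. A major third is 4, so 6 makes it doubly augmented.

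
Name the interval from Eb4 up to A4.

augmented fourth

Counting letters E–F–G–A gives a fourth.
Eb→A = 6 semitones, 1 wider than the perfect fourth (5), so augmented.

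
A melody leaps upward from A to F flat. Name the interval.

The letter names run A→F, a span of 5 letter steps, so the interval is some kind of sixth.
A to Fb is 7 semitones. A major sixth is 9, so 7 makes it diminished.

diminished sixth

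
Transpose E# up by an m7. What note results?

E up a major seventh is D#, so the target letter is D.
From E#, a minor seventh is 10 semitones up: D#.

D#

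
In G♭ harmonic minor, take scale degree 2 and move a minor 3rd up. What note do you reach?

Scale degree 2 of Gb harmonic minor is Ab.
A minor third (3 semitones) above Ab lands on the letter C, giving Cb.

Cb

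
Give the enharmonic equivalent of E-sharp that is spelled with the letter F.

F

Plain F sits at the same pitch as E#, so on the letter F the same pitch needs a natural: F.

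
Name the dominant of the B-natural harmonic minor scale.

Degree 5 takes the letter 4 steps above B, which is F.
In harmonic minor, degree 5 sits 7 semitones above the tonic. B + 7 semitones is pitch class 6, spelled on F as F#.

F#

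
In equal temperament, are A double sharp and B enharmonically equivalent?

A## = pitch class 11 and B = pitch class 11 — the same pitch class, so they are enharmonic equivalents.

Yes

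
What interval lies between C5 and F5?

perfect fourth

Counting letters C–D–E–F gives a fourth.
C→F = 5 semitones, exactly the perfect fourth.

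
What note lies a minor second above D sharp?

E

A second above D lands on the letter E.
A minor second spans 1 semitone, so D# moves to pitch class 4. On the letter E that is E.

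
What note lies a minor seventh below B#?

B down a major seventh is C, so the target letter is C.
From B#, a minor seventh is 10 semitones down: C##.

C##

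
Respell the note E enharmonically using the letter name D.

E is pitch class 4. The letter D alone is pitch class 2.
To reach pitch class 4 from D requires an offset of +2 semitones, i.e. double sharp: D##.

D##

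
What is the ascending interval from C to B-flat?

minor seventh

Counting letters C–D–E–F–G–A–B gives a seventh.
C→Bb = 10 semitones, 1 narrower than the major seventh (11), so minor.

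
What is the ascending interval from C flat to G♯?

doubly augmented fifth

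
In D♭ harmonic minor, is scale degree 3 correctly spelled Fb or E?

Each scale degree takes a distinct letter name. Degree 3 of a scale on D must use the letter F.
Fb and E are enharmonically the same pitch, but only Fb uses the letter F, so it is the correct spelling here.

Fb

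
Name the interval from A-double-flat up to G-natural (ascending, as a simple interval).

augmented seventh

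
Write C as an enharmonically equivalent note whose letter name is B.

B#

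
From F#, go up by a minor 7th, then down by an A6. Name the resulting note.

Gb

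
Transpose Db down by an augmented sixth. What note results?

Fbb

D down a major sixth is F, so the target letter is F.
From Db, an augmented sixth is 10 semitones down: Fbb.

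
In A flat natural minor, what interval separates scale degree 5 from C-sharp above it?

Scale degree 5 of Ab natural minor is Eb.
Eb up to C#: letters E→C make it a sixth; 10 semitones makes it augmented.

augmented sixth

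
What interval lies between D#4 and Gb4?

Counting letters D–E–F–G gives a fourth.
D#→Gb = 3 semitones, 2 narrower than the perfect fourth (5), so doubly diminished.

doubly diminished fourth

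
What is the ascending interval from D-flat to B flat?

Counting letters D–E–F–G–A–B gives a sixth.
Db→Bb = 9 semitones, exactly the major sixth.

major sixth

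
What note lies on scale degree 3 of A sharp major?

C##

Degree 3 takes the letter 2 steps above A, which is C.
In major, degree 3 sits 4 semitones above the tonic. A# + 4 semitones is pitch class 2, spelled on C as C##.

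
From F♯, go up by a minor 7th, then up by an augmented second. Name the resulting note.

F##

A minor seventh up from F# is E (letter E, 10 semitones up).
An augmented second up from E is F## (letter F, 3 semitones up).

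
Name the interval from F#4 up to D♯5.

Counting letters F–G–A–B–C–D gives a sixth.
F#→D# = 9 semitones, exactly the major sixth.

major sixth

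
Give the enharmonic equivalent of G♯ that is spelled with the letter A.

Ab

Plain A sits 1 semitone above G#, so on the letter A the same pitch needs a flat: Ab.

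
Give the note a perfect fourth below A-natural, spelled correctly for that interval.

E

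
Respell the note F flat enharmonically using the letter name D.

Fb is pitch class 4. The letter D alone is pitch class 2.
To reach pitch class 4 from D requires an offset of +2 semitones, i.e. double sharp: D##.

D##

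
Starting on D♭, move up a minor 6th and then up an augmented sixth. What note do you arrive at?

A minor sixth up from Db is Bbb (letter B, 8 semitones up).
An augmented sixth up from Bbb is G (letter G, 10 semitones up).

G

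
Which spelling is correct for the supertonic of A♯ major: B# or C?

B#

Each scale degree takes a distinct letter name. Degree 2 of a scale on A must use the letter B.
B# and C are enharmonically the same pitch, but only B# uses the letter B, so it is the correct spelling here.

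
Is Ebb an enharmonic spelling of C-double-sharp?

Ebb is pitch class 2; C## is pitch class 2.
All spellings map to pitch class 2, so they are enharmonically equivalent.

Yes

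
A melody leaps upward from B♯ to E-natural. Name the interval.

diminished fourth

Counting letters B–C–D–E gives a fourth.
B#→E = 4 semitones, 1 narrower than the perfect fourth (5), so diminished.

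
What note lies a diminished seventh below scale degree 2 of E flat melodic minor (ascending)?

G#

Scale degree 2 of Eb melodic minor (ascending) is F.
A diminished seventh (9 semitones) below F lands on the letter G, giving G#.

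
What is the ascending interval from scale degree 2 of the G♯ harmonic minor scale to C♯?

Scale degree 2 of G# harmonic minor is A#.
A# up to C#: letters A→C make it a third; 3 semitones makes it minor.

minor third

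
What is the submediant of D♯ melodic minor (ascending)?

B#

The D# melodic minor (ascending) scale runs D# E# F# G# A# B# C##.
Degree 6 is B#.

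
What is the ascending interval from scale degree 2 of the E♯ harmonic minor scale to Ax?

major third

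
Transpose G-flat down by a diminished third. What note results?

G down a major third is Eb, so the target letter is E.
From Gb, a diminished third is 2 semitones down: E.

E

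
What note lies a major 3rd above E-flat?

G

E up a major third is G#, so the target letter is G.
From Eb, a major third is 4 semitones up: G.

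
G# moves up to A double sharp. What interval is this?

The letter names run G→A, a span of 1 letter step, so the interval is some kind of second.
G# to A## is 3 semitones. A major second is 2, so 3 makes it augmented.

augmented second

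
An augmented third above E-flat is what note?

G#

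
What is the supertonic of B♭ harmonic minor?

The Bb harmonic minor scale runs Bb C Db Eb F Gb A.
Degree 2 is C.

C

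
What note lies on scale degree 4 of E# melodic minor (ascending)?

A#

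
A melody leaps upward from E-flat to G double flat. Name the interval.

The letter names run E→G, a span of 2 letter steps, so the interval is some kind of third.
Eb to Gbb is 2 semitones. A major third is 4, so 2 makes it diminished.

diminished third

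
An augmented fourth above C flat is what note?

F

A fourth above C lands on the letter F.
An augmented fourth spans 6 semitones, so Cb moves to pitch class 5. On the letter F that is F.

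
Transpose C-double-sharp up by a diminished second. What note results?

A second above C lands on the letter D.
A diminished second spans 0 semitones, so C## moves to pitch class 2. On the letter D that is D.

D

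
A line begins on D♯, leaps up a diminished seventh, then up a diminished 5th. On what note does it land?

Gb

A diminished seventh up from D# is C (letter C, 9 semitones up).
A diminished fifth up from C is Gb (letter G, 6 semitones up).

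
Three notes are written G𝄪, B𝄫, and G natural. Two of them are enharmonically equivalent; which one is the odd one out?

In 12-tone equal temperament, enharmonic equivalents share a pitch class. G## is pitch class 9; Bbb is pitch class 9; G is pitch class 7.
G## and Bbb share pitch class 9, while G is pitch class 7.

G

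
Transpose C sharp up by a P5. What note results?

C up a perfect fifth is G, so the target letter is G.
From C#, a perfect fifth is 7 semitones up: G#.

G#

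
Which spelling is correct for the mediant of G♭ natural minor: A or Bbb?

Bbb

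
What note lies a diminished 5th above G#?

D

A fifth above G lands on the letter D.
A diminished fifth spans 6 semitones, so G# moves to pitch class 2. On the letter D that is D.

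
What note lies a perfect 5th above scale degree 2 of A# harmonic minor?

Scale degree 2 of A# harmonic minor is B#.
A perfect fifth (7 semitones) above B# lands on the letter F, giving F##.

F##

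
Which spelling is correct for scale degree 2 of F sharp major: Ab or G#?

Each scale degree takes a distinct letter name. Degree 2 of a scale on F must use the letter G.
G# and Ab are enharmonically the same pitch, but only G# uses the letter G, so it is the correct spelling here.

G#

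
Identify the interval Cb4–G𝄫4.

diminished fifth

The letter names run C→G, a span of 4 letter steps, so the interval is some kind of fifth.
Cb to Gbb is 6 semitones. A perfect fifth is 7, so 6 makes it diminished.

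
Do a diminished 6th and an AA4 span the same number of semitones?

A diminished sixth spans 7 semitones; a doubly augmented fourth spans 7.
They are enharmonically equivalent.

Yes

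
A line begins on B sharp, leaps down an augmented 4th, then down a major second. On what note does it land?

An augmented fourth down from B# is F# (letter F, 6 semitones down).
A major second down from F# is E (letter E, 2 semitones down).

E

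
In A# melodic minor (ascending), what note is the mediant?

The A# melodic minor (ascending) scale runs A# B# C# D# E# F## G##.
Degree 3 is C#.

C#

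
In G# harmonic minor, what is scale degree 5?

The G# harmonic minor scale runs G# A# B C# D# E F##.
Degree 5 is D#.

D#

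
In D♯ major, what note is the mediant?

F##

Degree 3 takes the letter 2 steps above D, which is F.
In major, degree 3 sits 4 semitones above the tonic. D# + 4 semitones is pitch class 7, spelled on F as F##.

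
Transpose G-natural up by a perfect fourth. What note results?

G up a perfect fourth is C, so the target letter is C.
From G, a perfect fourth is 5 semitones up: C.

C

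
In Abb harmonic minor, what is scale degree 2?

Degree 2 takes the letter 1 step above A, which is B.
In harmonic minor, degree 2 sits 2 semitones above the tonic. Abb + 2 semitones is pitch class 9, spelled on B as Bbb.

Bbb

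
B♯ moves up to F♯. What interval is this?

diminished fifth

The letter names run B→F, a span of 4 letter steps, so the interval is some kind of fifth.
B# to F# is 6 semitones. A perfect fifth is 7, so 6 makes it diminished.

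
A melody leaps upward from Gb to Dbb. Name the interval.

diminished fifth

The letter names run G→D, a span of 4 letter steps, so the interval is some kind of fifth.
Gb to Dbb is 6 semitones. A perfect fifth is 7, so 6 makes it diminished.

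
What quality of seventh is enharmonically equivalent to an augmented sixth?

An augmented sixth spans 10 semitones.
A seventh spanning 10 semitones is minor (the major seventh is 11).

minor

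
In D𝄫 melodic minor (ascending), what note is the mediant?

Fbb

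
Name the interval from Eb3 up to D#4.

Counting letters E–F–G–A–B–C–D gives a seventh.
Eb→D# = 12 semitones, 1 wider than the major seventh (11), so augmented.

augmented seventh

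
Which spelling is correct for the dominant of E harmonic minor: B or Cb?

Each scale degree takes a distinct letter name. Degree 5 of a scale on E must use the letter B.
B and Cb are enharmonically the same pitch, but only B uses the letter B, so it is the correct spelling here.

B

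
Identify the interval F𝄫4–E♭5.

Counting letters F–G–A–B–C–D–E gives a seventh.
Fbb→Eb = 12 semitones, 1 wider than the major seventh (11), so augmented.

augmented seventh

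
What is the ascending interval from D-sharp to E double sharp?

Counting letters D–E gives a second.
D#→E## = 3 semitones, 1 wider than the major second (2), so augmented.

augmented second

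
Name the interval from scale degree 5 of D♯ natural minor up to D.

diminished fourth

Scale degree 5 of D# natural minor is A#.
A# up to D: letters A→D make it a fourth; 4 semitones makes it diminished.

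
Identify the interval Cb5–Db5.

The letter names run C→D, a span of 1 letter step, so the interval is some kind of second.
Cb to Db is 2 semitones. A major second is 2, so 2 makes it major.

major second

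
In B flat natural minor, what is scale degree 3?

Db

Degree 3 takes the letter 2 steps above B, which is D.
In natural minor, degree 3 sits 3 semitones above the tonic. Bb + 3 semitones is pitch class 1, spelled on D as Db.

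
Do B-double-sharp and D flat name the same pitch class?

Yes

B## = pitch class 1 and Db = pitch class 1 — the same pitch class, so they are enharmonic equivalents.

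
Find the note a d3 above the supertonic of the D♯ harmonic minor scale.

The supertonic of D# harmonic minor is E#.
A diminished third (2 semitones) above E# lands on the letter G, giving G.

G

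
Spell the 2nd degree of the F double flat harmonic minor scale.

Degree 2 takes the letter 1 step above F, which is G.
In harmonic minor, degree 2 sits 2 semitones above the tonic. Fbb + 2 semitones is pitch class 5, spelled on G as Gbb.

Gbb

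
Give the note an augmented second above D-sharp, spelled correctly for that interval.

E##

D up a major second is E, so the target letter is E.
From D#, an augmented second is 3 semitones up: E##.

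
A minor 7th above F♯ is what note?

E

A seventh above F lands on the letter E.
A minor seventh spans 10 semitones, so F# moves to pitch class 4. On the letter E that is E.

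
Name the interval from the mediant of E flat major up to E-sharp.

The mediant of Eb major is G.
G up to E#: letters G→E make it a sixth; 10 semitones makes it augmented.

augmented sixth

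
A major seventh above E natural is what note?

E up a major seventh is D#, so the target letter is D.
From E, a major seventh is 11 semitones up: D#.

D#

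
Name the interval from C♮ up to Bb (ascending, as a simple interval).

The letter names run C→B, a span of 6 letter steps, so the interval is some kind of seventh.
C to Bb is 10 semitones. A major seventh is 11, so 10 makes it minor.

minor seventh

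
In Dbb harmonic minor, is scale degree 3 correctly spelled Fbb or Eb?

Fbb

Each scale degree takes a distinct letter name. Degree 3 of a scale on D must use the letter F.
Fbb and Eb are enharmonically the same pitch, but only Fbb uses the letter F, so it is the correct spelling here.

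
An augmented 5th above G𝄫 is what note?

A fifth above G lands on the letter D.
An augmented fifth spans 8 semitones, so Gbb moves to pitch class 1. On the letter D that is Db.

Db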